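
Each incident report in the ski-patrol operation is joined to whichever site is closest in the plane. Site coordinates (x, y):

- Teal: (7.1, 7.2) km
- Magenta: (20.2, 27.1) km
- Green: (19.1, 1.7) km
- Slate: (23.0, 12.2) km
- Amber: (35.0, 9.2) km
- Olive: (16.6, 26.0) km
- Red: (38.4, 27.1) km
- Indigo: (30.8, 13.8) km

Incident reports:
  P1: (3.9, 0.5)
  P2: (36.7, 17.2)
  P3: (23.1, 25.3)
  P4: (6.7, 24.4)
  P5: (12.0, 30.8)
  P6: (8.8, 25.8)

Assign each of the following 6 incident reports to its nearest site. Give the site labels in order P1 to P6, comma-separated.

P1 → Teal (d²=55.13)
P2 → Indigo (d²=46.37)
P3 → Magenta (d²=11.65)
P4 → Olive (d²=100.57)
P5 → Olive (d²=44.20)
P6 → Olive (d²=60.88)

Teal, Indigo, Magenta, Olive, Olive, Olive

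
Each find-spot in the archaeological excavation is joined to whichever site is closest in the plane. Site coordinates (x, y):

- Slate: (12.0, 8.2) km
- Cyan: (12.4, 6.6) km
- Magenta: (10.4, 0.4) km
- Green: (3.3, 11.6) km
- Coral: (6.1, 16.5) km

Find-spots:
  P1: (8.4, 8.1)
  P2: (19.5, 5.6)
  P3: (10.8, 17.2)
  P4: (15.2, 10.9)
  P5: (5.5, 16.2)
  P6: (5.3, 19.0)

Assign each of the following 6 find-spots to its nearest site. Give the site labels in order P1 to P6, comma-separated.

Slate, Cyan, Coral, Slate, Coral, Coral

P1 → Slate (d²=12.97)
P2 → Cyan (d²=51.41)
P3 → Coral (d²=22.58)
P4 → Slate (d²=17.53)
P5 → Coral (d²=0.45)
P6 → Coral (d²=6.89)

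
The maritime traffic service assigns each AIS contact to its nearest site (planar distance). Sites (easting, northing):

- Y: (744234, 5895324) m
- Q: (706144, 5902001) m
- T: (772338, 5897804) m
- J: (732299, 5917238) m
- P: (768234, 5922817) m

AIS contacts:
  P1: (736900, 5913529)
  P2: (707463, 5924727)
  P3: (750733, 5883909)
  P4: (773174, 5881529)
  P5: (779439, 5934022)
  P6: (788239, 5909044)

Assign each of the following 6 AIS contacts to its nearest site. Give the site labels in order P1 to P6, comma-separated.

J, Q, Y, T, P, T

P1 → J (d²=34925882.00)
P2 → Q (d²=518210837.00)
P3 → Y (d²=172539226.00)
P4 → T (d²=265574521.00)
P5 → P (d²=251104050.00)
P6 → T (d²=379179401.00)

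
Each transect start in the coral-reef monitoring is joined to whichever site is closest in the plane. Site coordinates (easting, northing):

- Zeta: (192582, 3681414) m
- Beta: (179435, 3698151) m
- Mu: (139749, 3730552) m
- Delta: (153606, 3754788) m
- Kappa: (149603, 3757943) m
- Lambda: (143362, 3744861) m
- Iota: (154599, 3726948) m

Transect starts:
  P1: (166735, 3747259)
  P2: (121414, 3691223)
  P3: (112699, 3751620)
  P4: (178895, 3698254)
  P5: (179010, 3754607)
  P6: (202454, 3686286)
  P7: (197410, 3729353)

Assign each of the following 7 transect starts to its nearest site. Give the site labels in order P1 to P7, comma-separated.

Delta, Mu, Lambda, Beta, Delta, Zeta, Beta

P1 → Delta (d²=229056482.00)
P2 → Mu (d²=1882942466.00)
P3 → Lambda (d²=985903650.00)
P4 → Beta (d²=302209.00)
P5 → Delta (d²=645395977.00)
P6 → Zeta (d²=121192768.00)
P7 → Beta (d²=1296665429.00)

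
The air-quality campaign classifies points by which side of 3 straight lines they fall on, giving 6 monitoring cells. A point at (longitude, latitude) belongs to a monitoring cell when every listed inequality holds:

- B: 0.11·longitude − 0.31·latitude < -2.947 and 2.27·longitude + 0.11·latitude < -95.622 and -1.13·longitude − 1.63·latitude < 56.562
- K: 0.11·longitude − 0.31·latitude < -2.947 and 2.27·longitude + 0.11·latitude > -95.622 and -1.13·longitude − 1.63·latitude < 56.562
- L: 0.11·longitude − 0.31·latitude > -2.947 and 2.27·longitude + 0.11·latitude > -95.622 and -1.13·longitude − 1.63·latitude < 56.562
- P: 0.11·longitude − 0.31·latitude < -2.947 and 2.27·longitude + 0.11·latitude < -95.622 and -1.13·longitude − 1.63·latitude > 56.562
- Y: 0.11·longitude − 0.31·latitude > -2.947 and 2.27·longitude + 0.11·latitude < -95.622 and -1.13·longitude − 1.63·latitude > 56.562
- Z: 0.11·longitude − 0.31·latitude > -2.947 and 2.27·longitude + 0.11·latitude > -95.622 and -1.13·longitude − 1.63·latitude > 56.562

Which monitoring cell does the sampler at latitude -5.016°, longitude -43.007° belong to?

P

0.11·-43.007 − 0.31·-5.016 = -3.176, which is < -2.947
2.27·-43.007 + 0.11·-5.016 = -98.178, which is < -95.622
-1.13·-43.007 − 1.63·-5.016 = 56.774, which is > 56.562
This sign pattern matches P.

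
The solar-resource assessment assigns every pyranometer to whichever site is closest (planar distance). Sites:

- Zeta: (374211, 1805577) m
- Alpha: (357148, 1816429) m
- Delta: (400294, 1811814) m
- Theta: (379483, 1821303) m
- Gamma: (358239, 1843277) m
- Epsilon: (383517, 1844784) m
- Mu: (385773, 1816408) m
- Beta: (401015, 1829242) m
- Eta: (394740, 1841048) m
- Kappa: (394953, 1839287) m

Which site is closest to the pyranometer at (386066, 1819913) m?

Mu

Squared distances to each site:
Zeta: 346061921.000; Alpha: 848388980.000; Delta: 268029785.000; Theta: 45267989.000; Gamma: 1320218425.000; Epsilon: 625064042.000; Mu: 12370874.000; Beta: 310502842.000; Eta: 521926501.000; Kappa: 454330645.000.
Minimum at Mu.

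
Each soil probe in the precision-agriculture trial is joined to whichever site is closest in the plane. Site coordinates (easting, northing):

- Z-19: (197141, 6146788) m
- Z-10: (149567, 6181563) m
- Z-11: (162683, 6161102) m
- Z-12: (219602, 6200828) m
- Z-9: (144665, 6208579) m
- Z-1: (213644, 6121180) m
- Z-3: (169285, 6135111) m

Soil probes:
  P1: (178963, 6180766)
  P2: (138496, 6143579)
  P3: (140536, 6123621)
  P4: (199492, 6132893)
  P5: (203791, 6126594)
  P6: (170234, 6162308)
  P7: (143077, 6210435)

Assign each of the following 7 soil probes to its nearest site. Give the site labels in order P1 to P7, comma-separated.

Z-11, Z-11, Z-3, Z-19, Z-1, Z-11, Z-9

P1 → Z-11 (d²=651711296.00)
P2 → Z-11 (d²=892066498.00)
P3 → Z-3 (d²=958525101.00)
P4 → Z-19 (d²=198598226.00)
P5 → Z-1 (d²=126393005.00)
P6 → Z-11 (d²=58472037.00)
P7 → Z-9 (d²=5966480.00)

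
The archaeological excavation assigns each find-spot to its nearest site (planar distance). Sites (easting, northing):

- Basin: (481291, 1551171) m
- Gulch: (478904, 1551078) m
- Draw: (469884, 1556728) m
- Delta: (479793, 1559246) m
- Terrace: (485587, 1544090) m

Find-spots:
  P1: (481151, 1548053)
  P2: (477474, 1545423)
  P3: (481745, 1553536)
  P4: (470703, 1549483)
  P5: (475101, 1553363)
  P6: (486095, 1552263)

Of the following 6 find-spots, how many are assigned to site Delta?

P1 → Basin
P2 → Gulch
P3 → Basin
P4 → Draw
P5 → Gulch
P6 → Basin
0 of the 6 go to Delta.

0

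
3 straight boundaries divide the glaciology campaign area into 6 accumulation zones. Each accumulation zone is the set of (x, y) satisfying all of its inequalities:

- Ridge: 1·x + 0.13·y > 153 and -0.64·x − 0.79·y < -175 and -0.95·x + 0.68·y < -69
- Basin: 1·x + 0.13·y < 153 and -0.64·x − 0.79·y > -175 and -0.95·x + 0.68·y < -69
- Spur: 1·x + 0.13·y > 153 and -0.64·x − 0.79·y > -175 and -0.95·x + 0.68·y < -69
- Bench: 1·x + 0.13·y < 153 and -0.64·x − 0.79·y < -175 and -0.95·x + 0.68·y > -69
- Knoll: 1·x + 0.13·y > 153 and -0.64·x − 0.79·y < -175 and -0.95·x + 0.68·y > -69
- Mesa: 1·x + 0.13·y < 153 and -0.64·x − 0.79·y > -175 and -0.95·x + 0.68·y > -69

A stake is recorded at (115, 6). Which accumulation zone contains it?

1·115 + 0.13·6 = 115.780, which is < 153
-0.64·115 − 0.79·6 = -78.340, which is > -175
-0.95·115 + 0.68·6 = -105.170, which is < -69
This sign pattern matches Basin.

Basin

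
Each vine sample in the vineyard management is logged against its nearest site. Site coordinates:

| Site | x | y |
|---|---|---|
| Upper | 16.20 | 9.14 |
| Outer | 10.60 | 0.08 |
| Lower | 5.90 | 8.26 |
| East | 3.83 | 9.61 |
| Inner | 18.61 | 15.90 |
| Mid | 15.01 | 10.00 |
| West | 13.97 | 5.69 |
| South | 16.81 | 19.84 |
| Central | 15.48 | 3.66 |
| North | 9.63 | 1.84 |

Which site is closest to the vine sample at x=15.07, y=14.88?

Squared distances to each site:
Upper: 34.224; Outer: 239.021; Lower: 127.913; East: 154.111; Inner: 13.572; Mid: 23.818; West: 85.666; South: 27.629; Central: 126.057; North: 199.635.
Minimum at Inner.

Inner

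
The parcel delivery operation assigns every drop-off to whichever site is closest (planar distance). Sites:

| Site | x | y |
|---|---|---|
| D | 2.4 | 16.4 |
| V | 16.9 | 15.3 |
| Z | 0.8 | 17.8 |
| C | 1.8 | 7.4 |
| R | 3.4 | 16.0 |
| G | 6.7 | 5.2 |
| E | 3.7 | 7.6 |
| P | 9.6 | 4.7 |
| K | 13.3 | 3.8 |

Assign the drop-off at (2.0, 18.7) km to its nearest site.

Z

Squared distances to each site:
D: 5.450; V: 233.570; Z: 2.250; C: 127.730; R: 9.250; G: 204.340; E: 126.100; P: 253.760; K: 349.700.
Minimum at Z.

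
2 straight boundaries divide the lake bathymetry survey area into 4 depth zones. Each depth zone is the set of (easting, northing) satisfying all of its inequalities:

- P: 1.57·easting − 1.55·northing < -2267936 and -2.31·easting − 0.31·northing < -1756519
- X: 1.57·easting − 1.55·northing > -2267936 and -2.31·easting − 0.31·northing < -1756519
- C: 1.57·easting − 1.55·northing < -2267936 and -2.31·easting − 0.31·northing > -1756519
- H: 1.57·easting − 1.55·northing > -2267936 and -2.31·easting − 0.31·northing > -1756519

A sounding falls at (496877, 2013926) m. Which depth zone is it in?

1.57·496877 − 1.55·2013926 = -2341488.410, which is < -2267936
-2.31·496877 − 0.31·2013926 = -1772102.930, which is < -1756519
This sign pattern matches P.

P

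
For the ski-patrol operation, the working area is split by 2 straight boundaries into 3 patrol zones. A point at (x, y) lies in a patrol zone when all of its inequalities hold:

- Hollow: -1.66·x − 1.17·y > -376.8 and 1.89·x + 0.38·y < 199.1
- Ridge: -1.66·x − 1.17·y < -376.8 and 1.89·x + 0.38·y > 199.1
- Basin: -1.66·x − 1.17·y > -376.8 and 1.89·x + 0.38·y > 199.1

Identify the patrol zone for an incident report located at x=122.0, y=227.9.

Ridge

-1.66·122.0 − 1.17·227.9 = -469.163, which is < -376.8
1.89·122.0 + 0.38·227.9 = 317.182, which is > 199.1
This sign pattern matches Ridge.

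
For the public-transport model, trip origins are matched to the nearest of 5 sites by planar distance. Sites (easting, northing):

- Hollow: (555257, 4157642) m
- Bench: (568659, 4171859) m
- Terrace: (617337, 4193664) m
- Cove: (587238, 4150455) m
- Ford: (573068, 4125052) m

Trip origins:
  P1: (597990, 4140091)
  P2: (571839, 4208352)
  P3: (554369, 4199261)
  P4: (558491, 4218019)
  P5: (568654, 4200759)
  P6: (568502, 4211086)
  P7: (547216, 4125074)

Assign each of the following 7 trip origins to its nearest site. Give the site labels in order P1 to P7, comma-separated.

P1 → Cove (d²=223018000.00)
P2 → Bench (d²=1341851449.00)
P3 → Bench (d²=955073704.00)
P4 → Bench (d²=2234133824.00)
P5 → Bench (d²=835210025.00)
P6 → Bench (d²=1538782178.00)
P7 → Ford (d²=668326388.00)

Cove, Bench, Bench, Bench, Bench, Bench, Ford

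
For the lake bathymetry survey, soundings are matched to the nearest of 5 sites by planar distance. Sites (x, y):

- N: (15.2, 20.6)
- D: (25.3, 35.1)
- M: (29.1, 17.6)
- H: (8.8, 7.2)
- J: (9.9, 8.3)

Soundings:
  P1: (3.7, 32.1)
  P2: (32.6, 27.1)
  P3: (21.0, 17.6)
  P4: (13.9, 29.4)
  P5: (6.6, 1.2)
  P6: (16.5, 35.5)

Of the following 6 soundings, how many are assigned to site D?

1

P1 → N
P2 → M
P3 → N
P4 → N
P5 → H
P6 → D
1 of the 6 goes to D.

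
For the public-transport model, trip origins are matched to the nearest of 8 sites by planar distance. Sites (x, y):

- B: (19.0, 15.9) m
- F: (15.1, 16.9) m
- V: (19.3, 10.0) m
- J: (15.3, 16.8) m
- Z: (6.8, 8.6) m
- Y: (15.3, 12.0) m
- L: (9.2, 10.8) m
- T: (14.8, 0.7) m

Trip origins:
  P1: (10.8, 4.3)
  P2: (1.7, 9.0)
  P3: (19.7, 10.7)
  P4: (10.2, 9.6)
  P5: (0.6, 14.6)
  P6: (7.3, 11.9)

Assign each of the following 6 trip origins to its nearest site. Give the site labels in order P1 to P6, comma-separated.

P1 → T (d²=28.96)
P2 → Z (d²=26.17)
P3 → V (d²=0.65)
P4 → L (d²=2.44)
P5 → Z (d²=74.44)
P6 → L (d²=4.82)

T, Z, V, L, Z, L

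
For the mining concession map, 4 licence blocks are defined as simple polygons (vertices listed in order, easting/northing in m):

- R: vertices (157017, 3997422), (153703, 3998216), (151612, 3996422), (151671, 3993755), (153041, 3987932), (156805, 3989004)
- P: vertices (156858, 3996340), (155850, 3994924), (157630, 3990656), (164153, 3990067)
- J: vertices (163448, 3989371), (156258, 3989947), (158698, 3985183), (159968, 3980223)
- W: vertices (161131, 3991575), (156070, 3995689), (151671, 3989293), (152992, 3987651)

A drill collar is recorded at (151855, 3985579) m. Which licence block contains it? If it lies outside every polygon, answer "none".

none

Cast a ray rightward from (151855, 3985579). For each polygon, the edges (by vertex number in listed order) whose endpoints lie on opposite sides of northing = 3985579, where each meets that height, and whether that is right or left of the point:
R: no edge straddles that height → 0 crossings.
P: no edge straddles that height → 0 crossings.
J: 2–3 at easting≈158495.2 (right), 4–1 at easting≈162005.5 (right) → 2 crossings.
W: no edge straddles that height → 0 crossings.
All counts are even, so the point lies outside every listed polygon.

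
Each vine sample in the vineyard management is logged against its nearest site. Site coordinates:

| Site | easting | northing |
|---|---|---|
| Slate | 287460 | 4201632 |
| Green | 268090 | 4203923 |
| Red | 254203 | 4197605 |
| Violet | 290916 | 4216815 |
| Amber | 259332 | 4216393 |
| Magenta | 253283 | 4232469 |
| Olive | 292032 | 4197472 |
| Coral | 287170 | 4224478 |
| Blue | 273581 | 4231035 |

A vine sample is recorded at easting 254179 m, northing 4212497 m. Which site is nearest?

Amber

Squared distances to each site:
Slate: 1225673186.000; Green: 267029397.000; Red: 221772240.000; Violet: 1368252293.000; Amber: 41732225.000; Magenta: 399683600.000; Olive: 1658600234.000; Coral: 1231950442.000; Blue: 720095048.000.
Minimum at Amber.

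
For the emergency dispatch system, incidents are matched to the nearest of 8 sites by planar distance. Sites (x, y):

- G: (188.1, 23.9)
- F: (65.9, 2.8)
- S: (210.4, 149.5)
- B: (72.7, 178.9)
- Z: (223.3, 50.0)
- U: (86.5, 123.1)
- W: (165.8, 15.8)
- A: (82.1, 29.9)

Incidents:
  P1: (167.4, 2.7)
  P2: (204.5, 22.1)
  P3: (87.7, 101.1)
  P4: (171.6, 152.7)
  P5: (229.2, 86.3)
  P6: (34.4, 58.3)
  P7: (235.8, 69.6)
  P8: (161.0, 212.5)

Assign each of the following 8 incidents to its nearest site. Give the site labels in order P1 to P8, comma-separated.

P1 → W (d²=174.17)
P2 → G (d²=272.20)
P3 → U (d²=485.44)
P4 → S (d²=1515.68)
P5 → Z (d²=1352.50)
P6 → A (d²=3081.85)
P7 → Z (d²=540.41)
P8 → S (d²=6409.36)

W, G, U, S, Z, A, Z, S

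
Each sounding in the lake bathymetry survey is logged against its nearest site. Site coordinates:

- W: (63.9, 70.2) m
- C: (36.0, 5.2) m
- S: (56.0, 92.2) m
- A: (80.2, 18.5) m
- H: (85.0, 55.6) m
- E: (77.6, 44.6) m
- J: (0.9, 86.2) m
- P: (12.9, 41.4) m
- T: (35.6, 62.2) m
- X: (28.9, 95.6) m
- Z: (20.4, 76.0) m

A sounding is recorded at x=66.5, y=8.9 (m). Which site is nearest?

Squared distances to each site:
W: 3764.450; C: 943.940; S: 7049.140; A: 279.850; H: 2523.140; E: 1397.700; J: 10278.650; P: 3929.210; T: 3795.700; X: 8930.650; Z: 6627.620.
Minimum at A.

A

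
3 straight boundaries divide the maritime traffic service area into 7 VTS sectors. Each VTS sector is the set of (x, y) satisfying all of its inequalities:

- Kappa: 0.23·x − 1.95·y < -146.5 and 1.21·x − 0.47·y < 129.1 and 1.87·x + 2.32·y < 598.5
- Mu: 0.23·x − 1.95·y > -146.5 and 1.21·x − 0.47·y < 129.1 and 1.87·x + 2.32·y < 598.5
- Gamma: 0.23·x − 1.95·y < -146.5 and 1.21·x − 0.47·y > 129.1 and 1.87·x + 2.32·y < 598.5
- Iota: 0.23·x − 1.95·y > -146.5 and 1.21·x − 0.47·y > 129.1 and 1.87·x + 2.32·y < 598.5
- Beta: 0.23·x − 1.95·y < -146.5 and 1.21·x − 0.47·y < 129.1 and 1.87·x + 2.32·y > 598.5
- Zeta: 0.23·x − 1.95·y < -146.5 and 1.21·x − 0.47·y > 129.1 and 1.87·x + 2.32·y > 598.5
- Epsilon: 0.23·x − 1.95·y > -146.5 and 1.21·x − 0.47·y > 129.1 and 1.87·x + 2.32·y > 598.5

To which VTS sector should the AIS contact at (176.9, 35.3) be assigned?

Iota

0.23·176.9 − 1.95·35.3 = -28.148, which is > -146.5
1.21·176.9 − 0.47·35.3 = 197.458, which is > 129.1
1.87·176.9 + 2.32·35.3 = 412.699, which is < 598.5
This sign pattern matches Iota.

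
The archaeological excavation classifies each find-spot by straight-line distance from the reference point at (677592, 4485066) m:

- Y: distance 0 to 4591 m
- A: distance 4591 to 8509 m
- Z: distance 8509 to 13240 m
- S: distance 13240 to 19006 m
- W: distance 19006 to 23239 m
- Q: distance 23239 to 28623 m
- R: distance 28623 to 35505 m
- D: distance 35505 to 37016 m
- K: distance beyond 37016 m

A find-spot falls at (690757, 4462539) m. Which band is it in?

Q

Distance = √((690757−677592)² + (4462539−4485066)²) = √(173317225.000 + 507465729.000) = 26091.818 m.
23239 ≤ 26091.818 < 28623 → Q.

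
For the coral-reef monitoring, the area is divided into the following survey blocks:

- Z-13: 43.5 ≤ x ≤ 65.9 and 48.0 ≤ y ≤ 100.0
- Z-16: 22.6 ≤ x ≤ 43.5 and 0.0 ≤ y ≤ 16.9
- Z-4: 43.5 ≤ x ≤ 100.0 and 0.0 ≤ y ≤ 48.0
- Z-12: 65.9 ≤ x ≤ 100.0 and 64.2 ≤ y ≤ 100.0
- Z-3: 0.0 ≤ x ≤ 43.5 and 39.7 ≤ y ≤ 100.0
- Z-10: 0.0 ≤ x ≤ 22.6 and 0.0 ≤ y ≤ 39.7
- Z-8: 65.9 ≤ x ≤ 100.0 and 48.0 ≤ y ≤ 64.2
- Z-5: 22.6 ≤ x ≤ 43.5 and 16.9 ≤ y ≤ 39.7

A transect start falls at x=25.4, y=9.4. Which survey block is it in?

Z-16

The point has x = 25.4 and y = 9.4.
Only Z-16 satisfies 22.6 ≤ x ≤ 43.5 and 0.0 ≤ y ≤ 16.9.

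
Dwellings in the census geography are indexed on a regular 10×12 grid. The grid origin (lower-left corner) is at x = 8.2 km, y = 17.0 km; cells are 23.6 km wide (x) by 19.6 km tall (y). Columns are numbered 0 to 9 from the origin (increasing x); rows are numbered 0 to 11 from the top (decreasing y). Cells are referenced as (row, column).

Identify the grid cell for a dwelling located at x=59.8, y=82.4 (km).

Column index: ⌊(59.8 − 8.2) / 23.6⌋ = ⌊2.186⌋ = 2
Row offset from origin: ⌊(82.4 − 17.0) / 19.6⌋ = ⌊3.337⌋ = 3 → row 8 (counted from top)

(8, 2)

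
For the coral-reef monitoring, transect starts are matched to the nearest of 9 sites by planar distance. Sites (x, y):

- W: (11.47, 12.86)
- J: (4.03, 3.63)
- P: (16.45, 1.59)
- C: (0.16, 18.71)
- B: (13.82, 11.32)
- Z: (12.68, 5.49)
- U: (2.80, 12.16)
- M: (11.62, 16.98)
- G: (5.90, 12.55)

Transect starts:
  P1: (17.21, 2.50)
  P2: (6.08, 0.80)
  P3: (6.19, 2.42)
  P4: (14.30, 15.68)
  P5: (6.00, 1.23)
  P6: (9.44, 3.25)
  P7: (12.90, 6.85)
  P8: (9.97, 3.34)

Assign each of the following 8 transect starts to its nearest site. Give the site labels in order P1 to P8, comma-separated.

P1 → P (d²=1.41)
P2 → J (d²=12.21)
P3 → J (d²=6.13)
P4 → M (d²=8.87)
P5 → J (d²=9.64)
P6 → Z (d²=15.52)
P7 → Z (d²=1.90)
P8 → Z (d²=11.97)

P, J, J, M, J, Z, Z, Z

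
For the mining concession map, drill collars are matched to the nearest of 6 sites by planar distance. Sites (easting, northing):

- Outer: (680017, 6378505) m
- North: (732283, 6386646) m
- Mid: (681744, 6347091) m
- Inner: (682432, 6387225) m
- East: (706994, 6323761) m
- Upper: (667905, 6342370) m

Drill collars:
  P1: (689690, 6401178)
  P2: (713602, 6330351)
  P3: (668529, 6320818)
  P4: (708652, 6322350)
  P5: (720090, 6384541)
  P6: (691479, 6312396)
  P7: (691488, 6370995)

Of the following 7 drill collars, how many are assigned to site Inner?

P1 → Inner
P2 → East
P3 → Upper
P4 → East
P5 → North
P6 → East
P7 → Outer
1 of the 7 goes to Inner.

1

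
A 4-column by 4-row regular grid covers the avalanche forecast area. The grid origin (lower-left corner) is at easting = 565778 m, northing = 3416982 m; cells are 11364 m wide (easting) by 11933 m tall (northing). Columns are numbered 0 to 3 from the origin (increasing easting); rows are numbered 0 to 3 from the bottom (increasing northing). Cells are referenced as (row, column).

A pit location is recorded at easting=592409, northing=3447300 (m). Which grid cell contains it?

Column index: ⌊(592409 − 565778) / 11364⌋ = ⌊2.343⌋ = 2
Row offset from origin: ⌊(3447300 − 3416982) / 11933⌋ = ⌊2.541⌋ = 2 → row 2

(2, 2)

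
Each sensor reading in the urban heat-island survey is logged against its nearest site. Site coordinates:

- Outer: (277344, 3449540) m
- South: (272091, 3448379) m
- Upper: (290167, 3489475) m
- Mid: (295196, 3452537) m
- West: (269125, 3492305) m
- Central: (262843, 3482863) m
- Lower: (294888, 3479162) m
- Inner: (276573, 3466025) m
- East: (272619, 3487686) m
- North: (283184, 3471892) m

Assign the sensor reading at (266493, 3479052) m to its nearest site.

Squared distances to each site:
Outer: 988702345.000; South: 972170533.000; Upper: 669097205.000; Mid: 1526907434.000; West: 182569433.000; Central: 27846221.000; Lower: 806288125.000; Inner: 271309129.000; East: 112073832.000; North: 329855081.000.
Minimum at Central.

Central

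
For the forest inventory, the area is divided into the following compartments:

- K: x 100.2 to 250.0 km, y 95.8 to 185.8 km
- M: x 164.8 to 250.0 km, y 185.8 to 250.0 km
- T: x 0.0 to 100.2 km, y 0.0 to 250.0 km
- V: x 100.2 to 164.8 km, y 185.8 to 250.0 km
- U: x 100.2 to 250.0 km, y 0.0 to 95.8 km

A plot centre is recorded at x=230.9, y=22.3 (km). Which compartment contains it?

The point has x = 230.9 and y = 22.3.
Only U satisfies 100.2 ≤ x ≤ 250.0 and 0.0 ≤ y ≤ 95.8.

U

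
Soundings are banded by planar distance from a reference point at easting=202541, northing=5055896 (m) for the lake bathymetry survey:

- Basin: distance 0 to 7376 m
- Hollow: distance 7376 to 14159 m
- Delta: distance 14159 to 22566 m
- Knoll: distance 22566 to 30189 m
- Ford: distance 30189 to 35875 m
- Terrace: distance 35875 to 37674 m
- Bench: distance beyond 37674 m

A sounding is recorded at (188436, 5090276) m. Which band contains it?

Terrace

Distance = √((188436−202541)² + (5090276−5055896)²) = √(198951025.000 + 1181984400.000) = 37160.940 m.
35875 ≤ 37160.940 < 37674 → Terrace.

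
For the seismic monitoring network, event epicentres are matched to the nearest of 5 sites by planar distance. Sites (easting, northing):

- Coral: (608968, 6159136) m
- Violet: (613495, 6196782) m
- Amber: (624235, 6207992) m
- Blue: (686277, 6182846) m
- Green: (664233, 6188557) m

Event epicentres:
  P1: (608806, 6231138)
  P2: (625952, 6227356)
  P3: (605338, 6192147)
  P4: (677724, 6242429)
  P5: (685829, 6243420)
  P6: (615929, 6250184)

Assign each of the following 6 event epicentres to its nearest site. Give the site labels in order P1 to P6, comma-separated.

Amber, Amber, Violet, Green, Green, Amber

P1 → Amber (d²=773791357.00)
P2 → Amber (d²=377912585.00)
P3 → Violet (d²=88019874.00)
P4 → Green (d²=3084199465.00)
P5 → Green (d²=3476335985.00)
P6 → Amber (d²=1849154500.00)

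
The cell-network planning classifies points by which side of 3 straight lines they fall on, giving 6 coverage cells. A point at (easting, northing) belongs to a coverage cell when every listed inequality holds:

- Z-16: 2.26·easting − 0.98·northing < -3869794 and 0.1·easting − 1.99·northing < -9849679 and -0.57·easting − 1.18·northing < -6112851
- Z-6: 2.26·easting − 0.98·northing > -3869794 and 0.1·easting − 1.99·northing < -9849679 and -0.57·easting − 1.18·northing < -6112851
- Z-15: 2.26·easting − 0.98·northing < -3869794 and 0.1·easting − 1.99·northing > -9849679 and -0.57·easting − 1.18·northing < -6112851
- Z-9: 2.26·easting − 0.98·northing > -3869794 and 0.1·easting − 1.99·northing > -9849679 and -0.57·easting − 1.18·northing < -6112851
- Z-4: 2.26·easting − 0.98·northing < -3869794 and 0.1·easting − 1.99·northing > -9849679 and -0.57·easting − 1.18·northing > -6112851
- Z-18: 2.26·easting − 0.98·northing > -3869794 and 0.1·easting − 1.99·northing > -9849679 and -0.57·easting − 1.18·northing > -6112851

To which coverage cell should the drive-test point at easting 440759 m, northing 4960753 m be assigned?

Z-18

2.26·440759 − 0.98·4960753 = -3865422.600, which is > -3869794
0.1·440759 − 1.99·4960753 = -9827822.570, which is > -9849679
-0.57·440759 − 1.18·4960753 = -6104921.170, which is > -6112851
This sign pattern matches Z-18.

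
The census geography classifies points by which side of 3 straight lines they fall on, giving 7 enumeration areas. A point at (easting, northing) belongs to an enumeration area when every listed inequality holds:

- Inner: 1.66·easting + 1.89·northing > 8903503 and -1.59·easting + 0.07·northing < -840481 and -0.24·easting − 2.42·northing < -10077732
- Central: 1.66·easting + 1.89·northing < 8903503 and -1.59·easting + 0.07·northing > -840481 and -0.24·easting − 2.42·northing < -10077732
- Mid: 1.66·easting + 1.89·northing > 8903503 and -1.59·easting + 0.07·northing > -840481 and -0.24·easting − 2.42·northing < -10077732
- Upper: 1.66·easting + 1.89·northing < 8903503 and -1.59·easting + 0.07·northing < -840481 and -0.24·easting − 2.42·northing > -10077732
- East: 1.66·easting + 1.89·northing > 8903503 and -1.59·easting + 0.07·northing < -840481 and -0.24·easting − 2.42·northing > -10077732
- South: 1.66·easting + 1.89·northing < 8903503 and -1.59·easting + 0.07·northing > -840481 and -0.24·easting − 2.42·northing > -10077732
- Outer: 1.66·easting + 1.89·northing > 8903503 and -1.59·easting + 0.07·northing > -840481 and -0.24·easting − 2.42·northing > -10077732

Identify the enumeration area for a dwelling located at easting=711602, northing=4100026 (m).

1.66·711602 + 1.89·4100026 = 8930308.460, which is > 8903503
-1.59·711602 + 0.07·4100026 = -844445.360, which is < -840481
-0.24·711602 − 2.42·4100026 = -10092847.400, which is < -10077732
This sign pattern matches Inner.

Inner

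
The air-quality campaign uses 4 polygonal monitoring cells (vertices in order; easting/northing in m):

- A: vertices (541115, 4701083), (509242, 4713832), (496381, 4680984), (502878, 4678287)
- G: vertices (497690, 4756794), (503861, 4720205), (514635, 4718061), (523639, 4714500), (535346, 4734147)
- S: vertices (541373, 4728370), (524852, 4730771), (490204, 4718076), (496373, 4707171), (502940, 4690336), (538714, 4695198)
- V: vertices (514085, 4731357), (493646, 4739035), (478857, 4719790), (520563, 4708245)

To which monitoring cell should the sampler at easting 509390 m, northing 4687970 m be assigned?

Cast a ray rightward from (509390, 4687970). For each polygon, the edges (by vertex number in listed order) whose endpoints lie on opposite sides of northing = 4687970, where each meets that height, and whether that is right or left of the point:
A: 2–3 at easting≈499116.2 (left), 4–1 at easting≈519119.8 (right) → 1 crossing.
G: no edge straddles that height → 0 crossings.
S: no edge straddles that height → 0 crossings.
V: no edge straddles that height → 0 crossings.
Only A has an odd count, so the point is inside A.

A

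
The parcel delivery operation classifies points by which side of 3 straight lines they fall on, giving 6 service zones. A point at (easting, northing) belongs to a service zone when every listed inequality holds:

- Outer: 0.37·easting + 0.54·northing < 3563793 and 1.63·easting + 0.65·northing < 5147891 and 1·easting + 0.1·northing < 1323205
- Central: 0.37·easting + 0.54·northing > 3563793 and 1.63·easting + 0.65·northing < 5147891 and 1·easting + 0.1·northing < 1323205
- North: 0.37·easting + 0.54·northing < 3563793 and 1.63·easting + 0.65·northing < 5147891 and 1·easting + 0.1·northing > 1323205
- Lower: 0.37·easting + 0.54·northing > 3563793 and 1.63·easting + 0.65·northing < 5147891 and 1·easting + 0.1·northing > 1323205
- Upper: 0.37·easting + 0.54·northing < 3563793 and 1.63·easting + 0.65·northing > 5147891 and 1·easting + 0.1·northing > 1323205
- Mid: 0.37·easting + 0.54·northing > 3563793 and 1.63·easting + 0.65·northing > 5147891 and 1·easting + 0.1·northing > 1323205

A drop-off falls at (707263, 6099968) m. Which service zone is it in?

Outer

0.37·707263 + 0.54·6099968 = 3555670.030, which is < 3563793
1.63·707263 + 0.65·6099968 = 5117817.890, which is < 5147891
1·707263 + 0.1·6099968 = 1317259.800, which is < 1323205
This sign pattern matches Outer.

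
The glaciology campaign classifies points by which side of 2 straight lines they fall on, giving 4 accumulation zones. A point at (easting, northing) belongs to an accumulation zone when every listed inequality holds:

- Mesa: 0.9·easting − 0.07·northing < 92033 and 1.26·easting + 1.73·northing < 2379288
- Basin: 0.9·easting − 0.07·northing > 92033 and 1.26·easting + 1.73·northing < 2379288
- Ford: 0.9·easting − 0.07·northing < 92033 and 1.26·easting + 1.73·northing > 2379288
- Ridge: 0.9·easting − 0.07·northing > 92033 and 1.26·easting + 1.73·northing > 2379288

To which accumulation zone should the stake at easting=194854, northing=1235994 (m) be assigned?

0.9·194854 − 0.07·1235994 = 88849.020, which is < 92033
1.26·194854 + 1.73·1235994 = 2383785.660, which is > 2379288
This sign pattern matches Ford.

Ford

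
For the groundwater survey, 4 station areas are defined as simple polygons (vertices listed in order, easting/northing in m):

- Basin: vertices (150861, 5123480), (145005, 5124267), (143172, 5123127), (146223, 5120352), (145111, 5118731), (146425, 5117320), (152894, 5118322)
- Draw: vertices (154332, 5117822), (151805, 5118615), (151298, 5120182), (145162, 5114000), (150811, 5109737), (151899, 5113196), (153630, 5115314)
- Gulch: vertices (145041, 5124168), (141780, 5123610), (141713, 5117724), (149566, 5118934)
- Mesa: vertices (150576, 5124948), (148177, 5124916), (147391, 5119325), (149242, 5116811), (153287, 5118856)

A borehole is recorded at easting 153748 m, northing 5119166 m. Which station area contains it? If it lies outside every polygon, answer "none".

none

Cast a ray rightward from (153748, 5119166). For each polygon, the edges (by vertex number in listed order) whose endpoints lie on opposite sides of northing = 5119166, where each meets that height, and whether that is right or left of the point:
Basin: 4–5 at easting≈145409.4 (left), 7–1 at easting≈152561.3 (left) → 0 crossings.
Draw: 2–3 at easting≈151626.7 (left), 3–4 at easting≈150289.6 (left) → 0 crossings.
Gulch: 2–3 at easting≈141729.4 (left), 4–1 at easting≈149365.4 (left) → 0 crossings.
Mesa: 3–4 at easting≈147508.1 (left), 5–1 at easting≈153149.0 (left) → 0 crossings.
All counts are even, so the point lies outside every listed polygon.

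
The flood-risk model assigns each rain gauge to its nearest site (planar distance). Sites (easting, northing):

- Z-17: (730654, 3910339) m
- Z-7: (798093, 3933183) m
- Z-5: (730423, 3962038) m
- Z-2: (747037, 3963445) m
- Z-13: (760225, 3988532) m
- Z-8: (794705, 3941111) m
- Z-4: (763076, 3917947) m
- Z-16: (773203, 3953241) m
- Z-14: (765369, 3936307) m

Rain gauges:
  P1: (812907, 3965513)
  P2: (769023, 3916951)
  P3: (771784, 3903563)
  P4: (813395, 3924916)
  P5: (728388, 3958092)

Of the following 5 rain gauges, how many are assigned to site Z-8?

P1 → Z-8
P2 → Z-4
P3 → Z-4
P4 → Z-7
P5 → Z-5
1 of the 5 goes to Z-8.

1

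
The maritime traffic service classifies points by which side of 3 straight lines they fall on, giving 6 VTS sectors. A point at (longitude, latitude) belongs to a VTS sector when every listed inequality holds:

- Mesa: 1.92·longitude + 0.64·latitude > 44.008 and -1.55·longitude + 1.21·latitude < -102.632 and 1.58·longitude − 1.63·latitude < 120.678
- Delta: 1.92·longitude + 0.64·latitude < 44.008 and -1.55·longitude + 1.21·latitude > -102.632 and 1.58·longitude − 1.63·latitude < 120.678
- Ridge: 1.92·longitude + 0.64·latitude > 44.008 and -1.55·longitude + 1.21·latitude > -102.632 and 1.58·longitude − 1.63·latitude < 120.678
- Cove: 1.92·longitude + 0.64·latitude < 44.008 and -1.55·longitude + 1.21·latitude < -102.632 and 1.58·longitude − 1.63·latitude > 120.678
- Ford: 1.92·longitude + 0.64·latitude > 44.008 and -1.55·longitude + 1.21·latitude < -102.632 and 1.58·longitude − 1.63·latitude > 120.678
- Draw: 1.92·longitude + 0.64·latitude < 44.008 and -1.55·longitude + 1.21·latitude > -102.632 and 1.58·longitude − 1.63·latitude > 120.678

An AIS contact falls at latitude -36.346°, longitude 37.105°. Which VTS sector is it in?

1.92·37.105 + 0.64·-36.346 = 47.980, which is > 44.008
-1.55·37.105 + 1.21·-36.346 = -101.491, which is > -102.632
1.58·37.105 − 1.63·-36.346 = 117.870, which is < 120.678
This sign pattern matches Ridge.

Ridge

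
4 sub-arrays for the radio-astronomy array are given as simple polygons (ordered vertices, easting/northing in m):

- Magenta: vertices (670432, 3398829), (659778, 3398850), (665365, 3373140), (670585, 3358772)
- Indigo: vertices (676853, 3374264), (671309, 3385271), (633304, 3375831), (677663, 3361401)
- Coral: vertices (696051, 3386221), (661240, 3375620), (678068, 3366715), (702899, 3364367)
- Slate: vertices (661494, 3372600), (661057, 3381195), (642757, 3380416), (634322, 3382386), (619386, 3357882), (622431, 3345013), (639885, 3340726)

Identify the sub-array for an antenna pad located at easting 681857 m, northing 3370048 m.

Coral

Cast a ray rightward from (681857, 3370048). For each polygon, the edges (by vertex number in listed order) whose endpoints lie on opposite sides of northing = 3370048, where each meets that height, and whether that is right or left of the point:
Magenta: 3–4 at easting≈666488.3 (left), 4–1 at easting≈670541.9 (left) → 0 crossings.
Indigo: 3–4 at easting≈651081.4 (left), 4–1 at easting≈677118.5 (left) → 0 crossings.
Coral: 2–3 at easting≈671769.5 (left), 4–1 at easting≈701118.8 (right) → 1 crossing.
Slate: 4–5 at easting≈626801.6 (left), 7–1 at easting≈659763.9 (left) → 0 crossings.
Only Coral has an odd count, so the point is inside Coral.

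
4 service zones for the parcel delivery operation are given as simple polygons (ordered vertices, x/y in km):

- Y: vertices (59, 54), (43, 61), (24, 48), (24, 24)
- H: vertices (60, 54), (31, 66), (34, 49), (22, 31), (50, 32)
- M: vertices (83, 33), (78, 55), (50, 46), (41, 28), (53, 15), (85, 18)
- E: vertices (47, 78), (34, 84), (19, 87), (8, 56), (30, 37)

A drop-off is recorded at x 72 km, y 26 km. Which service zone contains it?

M

Cast a ray rightward from (72, 26). For each polygon, the edges (by vertex number in listed order) whose endpoints lie on opposite sides of y = 26, where each meets that height, and whether that is right or left of the point:
Y: 3–4 at x≈24.0 (left), 4–1 at x≈26.3 (left) → 0 crossings.
H: no edge straddles that height → 0 crossings.
M: 4–5 at x≈42.8 (left), 6–1 at x≈83.9 (right) → 1 crossing.
E: no edge straddles that height → 0 crossings.
Only M has an odd count, so the point is inside M.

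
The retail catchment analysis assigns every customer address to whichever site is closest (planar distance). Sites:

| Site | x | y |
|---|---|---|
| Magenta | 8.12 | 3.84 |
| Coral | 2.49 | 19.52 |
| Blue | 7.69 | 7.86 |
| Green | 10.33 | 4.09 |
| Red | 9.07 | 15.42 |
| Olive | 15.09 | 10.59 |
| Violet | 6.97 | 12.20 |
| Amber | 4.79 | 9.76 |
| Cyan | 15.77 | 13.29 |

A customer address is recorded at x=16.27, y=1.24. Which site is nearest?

Squared distances to each site:
Magenta: 73.183; Coral: 524.047; Blue: 117.441; Green: 43.406; Red: 252.912; Olive: 88.815; Violet: 206.612; Amber: 204.381; Cyan: 145.452.
Minimum at Green.

Green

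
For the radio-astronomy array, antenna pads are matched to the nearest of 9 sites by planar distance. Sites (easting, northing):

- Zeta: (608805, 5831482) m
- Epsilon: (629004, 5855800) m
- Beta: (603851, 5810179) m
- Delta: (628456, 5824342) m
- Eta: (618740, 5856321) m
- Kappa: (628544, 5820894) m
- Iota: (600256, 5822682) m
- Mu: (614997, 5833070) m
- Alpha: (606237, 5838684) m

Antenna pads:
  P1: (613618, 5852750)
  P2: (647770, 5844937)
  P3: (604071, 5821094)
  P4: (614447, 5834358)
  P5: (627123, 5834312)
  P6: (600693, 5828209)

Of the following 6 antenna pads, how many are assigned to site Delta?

1

P1 → Eta
P2 → Epsilon
P3 → Iota
P4 → Mu
P5 → Delta
P6 → Iota
1 of the 6 goes to Delta.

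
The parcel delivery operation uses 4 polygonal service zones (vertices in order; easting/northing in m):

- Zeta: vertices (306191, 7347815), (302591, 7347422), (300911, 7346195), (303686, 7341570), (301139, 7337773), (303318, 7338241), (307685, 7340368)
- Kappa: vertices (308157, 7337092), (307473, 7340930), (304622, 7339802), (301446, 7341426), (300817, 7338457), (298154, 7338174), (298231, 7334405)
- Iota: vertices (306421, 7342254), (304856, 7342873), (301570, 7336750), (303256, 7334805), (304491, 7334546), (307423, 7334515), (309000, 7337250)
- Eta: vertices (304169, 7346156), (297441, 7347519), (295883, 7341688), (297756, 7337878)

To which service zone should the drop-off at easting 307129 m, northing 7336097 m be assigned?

Iota

Cast a ray rightward from (307129, 7336097). For each polygon, the edges (by vertex number in listed order) whose endpoints lie on opposite sides of northing = 7336097, where each meets that height, and whether that is right or left of the point:
Zeta: no edge straddles that height → 0 crossings.
Kappa: 6–7 at easting≈298196.4 (left), 7–1 at easting≈304481.4 (left) → 0 crossings.
Iota: 3–4 at easting≈302136.0 (left), 6–7 at easting≈308335.2 (right) → 1 crossing.
Eta: no edge straddles that height → 0 crossings.
Only Iota has an odd count, so the point is inside Iota.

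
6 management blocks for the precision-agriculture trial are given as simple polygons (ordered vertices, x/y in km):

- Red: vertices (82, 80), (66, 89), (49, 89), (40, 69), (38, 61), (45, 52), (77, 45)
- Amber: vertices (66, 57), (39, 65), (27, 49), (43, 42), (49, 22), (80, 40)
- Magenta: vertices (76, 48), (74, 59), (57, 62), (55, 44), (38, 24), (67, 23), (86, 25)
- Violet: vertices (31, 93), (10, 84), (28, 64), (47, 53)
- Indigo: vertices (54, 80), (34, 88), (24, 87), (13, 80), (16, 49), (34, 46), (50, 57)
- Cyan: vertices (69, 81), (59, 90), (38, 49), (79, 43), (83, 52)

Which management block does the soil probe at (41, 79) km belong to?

Cast a ray rightward from (41, 79). For each polygon, the edges (by vertex number in listed order) whose endpoints lie on opposite sides of y = 79, where each meets that height, and whether that is right or left of the point:
Red: 3–4 at x≈44.5 (right), 7–1 at x≈81.9 (right) → 2 crossings.
Amber: no edge straddles that height → 0 crossings.
Magenta: no edge straddles that height → 0 crossings.
Violet: 2–3 at x≈14.5 (left), 4–1 at x≈36.6 (left) → 0 crossings.
Indigo: 4–5 at x≈13.1 (left), 7–1 at x≈53.8 (right) → 1 crossing.
Cyan: 2–3 at x≈53.4 (right), 5–1 at x≈70.0 (right) → 2 crossings.
Only Indigo has an odd count, so the point is inside Indigo.

Indigo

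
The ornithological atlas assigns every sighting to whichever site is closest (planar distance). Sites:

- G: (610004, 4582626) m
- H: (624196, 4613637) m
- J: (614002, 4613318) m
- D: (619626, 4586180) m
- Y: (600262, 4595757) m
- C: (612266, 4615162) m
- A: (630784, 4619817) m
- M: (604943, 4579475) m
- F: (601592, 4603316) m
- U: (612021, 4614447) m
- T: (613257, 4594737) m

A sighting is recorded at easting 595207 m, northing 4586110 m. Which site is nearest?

Y

Squared distances to each site:
G: 231089465.000; H: 1598097850.000; J: 1093527289.000; D: 596292461.000; Y: 118617634.000; C: 1135028185.000; A: 2401884778.000; M: 138812921.000; F: 336814661.000; U: 1085696165.000; T: 400227629.000.
Minimum at Y.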